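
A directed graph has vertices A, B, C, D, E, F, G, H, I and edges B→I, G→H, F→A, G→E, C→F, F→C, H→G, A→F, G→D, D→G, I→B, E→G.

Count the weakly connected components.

From A: component {A, C, F}.
From B: component {B, I}.
From D: component {D, E, G, H}.
That's 3 components.

3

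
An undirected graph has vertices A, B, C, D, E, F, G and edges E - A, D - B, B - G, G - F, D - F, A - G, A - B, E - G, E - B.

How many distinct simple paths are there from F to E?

10

F–D–B–A–E
F–D–B–A–G–E
F–D–B–E
F–D–B–G–A–E
F–D–B–G–E
F–G–A–B–E
F–G–A–E
F–G–B–A–E
F–G–B–E
F–G–E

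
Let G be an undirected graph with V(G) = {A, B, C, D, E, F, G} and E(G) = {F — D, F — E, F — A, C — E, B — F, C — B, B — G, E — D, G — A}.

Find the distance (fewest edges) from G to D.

3

Distance 0: G.
Distance 1: A, B.
Distance 2: C, F.
Distance 3: D, E — contains D.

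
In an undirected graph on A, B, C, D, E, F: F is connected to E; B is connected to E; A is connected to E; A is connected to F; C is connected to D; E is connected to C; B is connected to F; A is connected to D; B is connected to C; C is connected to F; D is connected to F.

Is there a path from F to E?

Yes

Explore from F.
Distance 1: reach A, B, C, D, E.
Found E.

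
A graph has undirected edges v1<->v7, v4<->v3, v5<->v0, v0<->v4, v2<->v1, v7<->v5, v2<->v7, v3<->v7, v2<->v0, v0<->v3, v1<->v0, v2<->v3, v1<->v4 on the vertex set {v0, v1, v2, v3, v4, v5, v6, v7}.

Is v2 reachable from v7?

Explore from v7.
Distance 1: reach v1, v2, v3, v5.
Found v2.

Yes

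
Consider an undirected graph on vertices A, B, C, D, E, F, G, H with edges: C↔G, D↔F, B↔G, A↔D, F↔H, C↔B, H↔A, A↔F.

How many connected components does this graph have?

3

From A: component {A, D, F, H}.
From B: component {B, C, G}.
From E: component {E}.
That's 3 components.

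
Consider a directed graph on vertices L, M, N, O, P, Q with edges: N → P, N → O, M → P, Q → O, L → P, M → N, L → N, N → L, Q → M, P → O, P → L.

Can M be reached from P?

Explore from P.
Distance 1: reach L, O.
Distance 2: reach N.
The search from P is exhausted; no directed path reaches M.

No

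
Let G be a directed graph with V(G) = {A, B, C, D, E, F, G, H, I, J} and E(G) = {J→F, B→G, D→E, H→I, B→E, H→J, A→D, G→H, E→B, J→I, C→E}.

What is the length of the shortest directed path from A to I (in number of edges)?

6

Distance 0: A.
Distance 1: D.
Distance 2: E.
Distance 3: B.
Distance 4: G.
Distance 5: H.
Distance 6: I, J — contains I.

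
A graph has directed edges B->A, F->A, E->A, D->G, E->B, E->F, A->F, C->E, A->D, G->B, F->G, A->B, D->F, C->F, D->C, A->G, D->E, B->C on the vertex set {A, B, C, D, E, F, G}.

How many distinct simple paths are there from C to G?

14

C→E→A→D→F→G
C→E→A→D→G
C→E→A→F→G
C→E→A→G
C→E→B→A→D→F→G
C→E→B→A→D→G
C→E→B→A→F→G
C→E→B→A→G
C→E→F→A→D→G
C→E→F→A→G
C→E→F→G
C→F→A→D→G
C→F→A→G
C→F→G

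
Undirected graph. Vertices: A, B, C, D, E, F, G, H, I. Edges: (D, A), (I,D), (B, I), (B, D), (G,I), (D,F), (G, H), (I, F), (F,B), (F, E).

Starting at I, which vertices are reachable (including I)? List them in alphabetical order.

A, B, D, E, F, G, H, I

Start at I.
Its neighbours: B, D, F, G.
Then their neighbours: A, E, H.
Nothing further is reachable.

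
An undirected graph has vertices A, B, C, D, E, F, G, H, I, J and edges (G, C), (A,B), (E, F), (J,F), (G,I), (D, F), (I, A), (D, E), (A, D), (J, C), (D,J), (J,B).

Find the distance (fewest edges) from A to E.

Distance 0: A.
Distance 1: B, D, I.
Distance 2: E, F, G, J — contains E.

2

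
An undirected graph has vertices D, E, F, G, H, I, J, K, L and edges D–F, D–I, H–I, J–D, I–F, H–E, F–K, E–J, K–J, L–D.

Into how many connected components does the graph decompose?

2

From D: component {D, E, F, H, I, J, K, L}.
From G: component {G}.
That's 2 components.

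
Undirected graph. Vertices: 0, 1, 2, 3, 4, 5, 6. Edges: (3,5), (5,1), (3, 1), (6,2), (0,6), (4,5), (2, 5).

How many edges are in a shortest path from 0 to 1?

Distance 0: 0.
Distance 1: 6.
Distance 2: 2.
Distance 3: 5.
Distance 4: 1, 3, 4 — contains 1.

4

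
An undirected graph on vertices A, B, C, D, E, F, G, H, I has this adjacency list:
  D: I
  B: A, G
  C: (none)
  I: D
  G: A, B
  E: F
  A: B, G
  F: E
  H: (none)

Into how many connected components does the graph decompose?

From A: component {A, B, G}.
From C: component {C}.
From D: component {D, I}.
From E: component {E, F}.
From H: component {H}.
That's 5 components.

5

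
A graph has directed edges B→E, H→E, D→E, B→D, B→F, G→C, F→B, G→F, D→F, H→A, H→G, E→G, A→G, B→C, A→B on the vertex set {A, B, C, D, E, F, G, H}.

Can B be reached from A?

Yes

Explore from A.
Distance 1: reach B, G.
Found B.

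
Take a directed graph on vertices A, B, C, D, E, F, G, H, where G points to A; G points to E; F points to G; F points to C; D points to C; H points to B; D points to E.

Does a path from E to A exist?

E has no outgoing edges, so nothing is reachable from it.

No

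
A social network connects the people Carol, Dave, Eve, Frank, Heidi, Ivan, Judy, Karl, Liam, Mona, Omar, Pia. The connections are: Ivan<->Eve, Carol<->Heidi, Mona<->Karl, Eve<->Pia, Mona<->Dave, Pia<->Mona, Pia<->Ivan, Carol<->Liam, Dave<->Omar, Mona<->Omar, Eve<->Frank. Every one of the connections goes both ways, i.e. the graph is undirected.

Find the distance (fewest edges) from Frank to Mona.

Distance 0: Frank.
Distance 1: Eve.
Distance 2: Ivan, Pia.
Distance 3: Mona — contains Mona.

3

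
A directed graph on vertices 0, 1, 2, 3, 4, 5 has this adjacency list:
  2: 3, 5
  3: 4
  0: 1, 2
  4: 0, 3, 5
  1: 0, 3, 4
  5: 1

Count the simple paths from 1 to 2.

3

1→0→2
1→3→4→0→2
1→4→0→2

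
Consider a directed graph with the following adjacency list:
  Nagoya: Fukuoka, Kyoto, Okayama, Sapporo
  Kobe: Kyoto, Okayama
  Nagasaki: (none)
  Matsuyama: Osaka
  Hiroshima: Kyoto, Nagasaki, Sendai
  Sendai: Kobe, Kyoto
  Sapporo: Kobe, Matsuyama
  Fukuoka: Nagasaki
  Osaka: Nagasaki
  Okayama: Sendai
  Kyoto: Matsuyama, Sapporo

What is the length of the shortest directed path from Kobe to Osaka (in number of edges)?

Distance 0: Kobe.
Distance 1: Kyoto, Okayama.
Distance 2: Matsuyama, Sapporo, Sendai.
Distance 3: Osaka — contains Osaka.

3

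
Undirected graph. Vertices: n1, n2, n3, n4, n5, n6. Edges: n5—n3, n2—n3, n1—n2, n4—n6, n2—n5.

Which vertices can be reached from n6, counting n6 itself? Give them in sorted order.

n4, n6

Start at n6.
Its neighbours: n4.
Nothing further is reachable.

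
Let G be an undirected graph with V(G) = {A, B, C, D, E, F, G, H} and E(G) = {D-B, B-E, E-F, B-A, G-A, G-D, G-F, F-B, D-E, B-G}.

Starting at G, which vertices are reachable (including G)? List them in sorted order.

A, B, D, E, F, G

Start at G.
Its neighbours: A, B, D, F.
Then their neighbours: E.
Nothing further is reachable.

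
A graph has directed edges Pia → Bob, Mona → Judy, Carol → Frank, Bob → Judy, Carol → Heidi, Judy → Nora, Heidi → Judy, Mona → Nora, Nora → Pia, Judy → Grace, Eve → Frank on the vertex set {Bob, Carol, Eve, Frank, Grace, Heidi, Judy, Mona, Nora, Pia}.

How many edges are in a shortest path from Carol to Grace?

Distance 0: Carol.
Distance 1: Frank, Heidi.
Distance 2: Judy.
Distance 3: Grace, Nora — contains Grace.

3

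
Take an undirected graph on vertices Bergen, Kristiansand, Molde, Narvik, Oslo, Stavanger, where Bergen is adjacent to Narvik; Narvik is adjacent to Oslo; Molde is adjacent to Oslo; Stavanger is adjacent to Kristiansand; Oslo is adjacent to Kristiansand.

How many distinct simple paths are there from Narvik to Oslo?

Narvik–Oslo

1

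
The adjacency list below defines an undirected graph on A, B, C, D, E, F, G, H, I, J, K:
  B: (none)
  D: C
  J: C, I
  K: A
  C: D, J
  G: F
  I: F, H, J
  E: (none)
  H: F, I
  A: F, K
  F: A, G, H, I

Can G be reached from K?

Explore from K.
Distance 1: reach A.
Distance 2: reach F.
Distance 3: reach G, H, I.
Found G.

Yes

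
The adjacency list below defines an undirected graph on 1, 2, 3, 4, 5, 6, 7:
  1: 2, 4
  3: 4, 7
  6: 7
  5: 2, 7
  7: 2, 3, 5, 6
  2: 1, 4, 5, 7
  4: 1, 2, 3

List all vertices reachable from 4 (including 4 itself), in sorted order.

Start at 4.
Its neighbours: 1, 2, 3.
Then their neighbours: 5, 7.
Then next layer: 6.
Every vertex is now reached.

1, 2, 3, 4, 5, 6, 7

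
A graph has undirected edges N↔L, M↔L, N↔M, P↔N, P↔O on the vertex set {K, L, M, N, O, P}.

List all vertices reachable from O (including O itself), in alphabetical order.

Start at O.
Its neighbours: P.
Then their neighbours: N.
Then next layer: L, M.
Nothing further is reachable.

L, M, N, O, P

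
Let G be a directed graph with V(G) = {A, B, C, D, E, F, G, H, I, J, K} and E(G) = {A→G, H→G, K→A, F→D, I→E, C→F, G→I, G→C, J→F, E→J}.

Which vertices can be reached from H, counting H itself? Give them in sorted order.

C, D, E, F, G, H, I, J

Start at H.
Its neighbours: G.
Then their neighbours: C, I.
Then next layer: E, F.
Then next layer: D, J.
Nothing further is reachable.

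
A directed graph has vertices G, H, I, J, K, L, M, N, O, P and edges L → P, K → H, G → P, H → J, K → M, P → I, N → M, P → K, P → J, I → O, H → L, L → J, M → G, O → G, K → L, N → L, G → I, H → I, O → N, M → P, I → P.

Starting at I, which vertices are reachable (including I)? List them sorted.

Start at I.
Its neighbours: O, P.
Then their neighbours: G, J, K, N.
Then next layer: H, L, M.
Every vertex is now reached.

G, H, I, J, K, L, M, N, O, P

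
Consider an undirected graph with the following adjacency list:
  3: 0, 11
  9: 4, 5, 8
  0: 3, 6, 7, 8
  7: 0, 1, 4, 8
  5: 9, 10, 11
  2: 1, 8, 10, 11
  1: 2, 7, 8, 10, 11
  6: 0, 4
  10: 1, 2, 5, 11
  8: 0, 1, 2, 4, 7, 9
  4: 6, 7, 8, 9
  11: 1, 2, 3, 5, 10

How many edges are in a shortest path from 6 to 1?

Distance 0: 6.
Distance 1: 0, 4.
Distance 2: 3, 7, 8, 9.
Distance 3: 1, 2, 5, 11 — contains 1.

3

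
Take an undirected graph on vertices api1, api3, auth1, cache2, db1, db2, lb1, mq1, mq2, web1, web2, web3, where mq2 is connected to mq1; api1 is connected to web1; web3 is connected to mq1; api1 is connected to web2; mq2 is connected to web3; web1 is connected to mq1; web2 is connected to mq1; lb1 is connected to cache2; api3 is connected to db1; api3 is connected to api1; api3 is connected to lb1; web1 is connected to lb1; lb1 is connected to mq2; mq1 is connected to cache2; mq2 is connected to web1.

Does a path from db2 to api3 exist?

No

db2 has no edges, so nothing is reachable from it.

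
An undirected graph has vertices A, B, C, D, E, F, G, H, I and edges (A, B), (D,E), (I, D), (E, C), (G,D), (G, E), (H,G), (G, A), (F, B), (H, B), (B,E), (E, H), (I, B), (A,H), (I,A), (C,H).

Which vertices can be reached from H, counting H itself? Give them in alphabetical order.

Start at H.
Its neighbours: A, B, C, E, G.
Then their neighbours: D, F, I.
Every vertex is now reached.

A, B, C, D, E, F, G, H, I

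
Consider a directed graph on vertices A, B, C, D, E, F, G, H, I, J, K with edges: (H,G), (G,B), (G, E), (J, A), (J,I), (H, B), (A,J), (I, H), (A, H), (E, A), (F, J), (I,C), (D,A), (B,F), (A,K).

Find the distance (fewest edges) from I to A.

Distance 0: I.
Distance 1: C, H.
Distance 2: B, G.
Distance 3: E, F.
Distance 4: A, J — contains A.

4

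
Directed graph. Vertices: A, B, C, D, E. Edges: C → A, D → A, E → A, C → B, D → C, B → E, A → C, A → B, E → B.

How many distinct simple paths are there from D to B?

D→A→B
D→A→C→B
D→C→A→B
D→C→B

4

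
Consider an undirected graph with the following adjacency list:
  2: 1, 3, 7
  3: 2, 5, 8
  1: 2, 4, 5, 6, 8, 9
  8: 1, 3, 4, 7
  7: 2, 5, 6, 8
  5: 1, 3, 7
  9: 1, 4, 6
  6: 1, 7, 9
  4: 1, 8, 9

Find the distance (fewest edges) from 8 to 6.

2

Distance 0: 8.
Distance 1: 1, 3, 4, 7.
Distance 2: 2, 5, 6, 9 — contains 6.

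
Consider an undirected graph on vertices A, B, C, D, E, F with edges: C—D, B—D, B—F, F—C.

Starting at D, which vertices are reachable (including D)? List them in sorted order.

Start at D.
Its neighbours: B, C.
Then their neighbours: F.
Nothing further is reachable.

B, C, D, F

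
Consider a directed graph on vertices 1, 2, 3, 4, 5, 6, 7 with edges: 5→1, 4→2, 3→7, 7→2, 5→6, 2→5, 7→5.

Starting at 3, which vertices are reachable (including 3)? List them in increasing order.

Start at 3.
Its neighbours: 7.
Then their neighbours: 2, 5.
Then next layer: 1, 6.
Nothing further is reachable.

1, 2, 3, 5, 6, 7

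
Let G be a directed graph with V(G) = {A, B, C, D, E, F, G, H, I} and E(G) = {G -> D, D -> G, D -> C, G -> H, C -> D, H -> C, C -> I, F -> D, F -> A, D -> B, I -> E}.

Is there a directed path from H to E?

Explore from H.
Distance 1: reach C.
Distance 2: reach D, I.
Distance 3: reach B, E, G.
Found E.

Yes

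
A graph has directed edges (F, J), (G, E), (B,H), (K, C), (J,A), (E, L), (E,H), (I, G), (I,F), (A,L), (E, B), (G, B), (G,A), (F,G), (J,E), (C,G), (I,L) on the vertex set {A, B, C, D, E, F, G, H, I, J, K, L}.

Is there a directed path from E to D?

Explore from E.
Distance 1: reach B, H, L.
The search from E is exhausted; no directed path reaches D.

No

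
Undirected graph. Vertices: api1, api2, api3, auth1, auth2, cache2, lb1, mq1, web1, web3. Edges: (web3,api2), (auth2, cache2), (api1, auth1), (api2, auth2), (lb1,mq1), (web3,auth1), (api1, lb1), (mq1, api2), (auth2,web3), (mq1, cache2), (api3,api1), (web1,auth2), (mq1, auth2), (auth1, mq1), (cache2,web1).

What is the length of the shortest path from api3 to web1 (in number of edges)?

Distance 0: api3.
Distance 1: api1.
Distance 2: auth1, lb1.
Distance 3: mq1, web3.
Distance 4: api2, auth2, cache2.
Distance 5: web1 — contains web1.

5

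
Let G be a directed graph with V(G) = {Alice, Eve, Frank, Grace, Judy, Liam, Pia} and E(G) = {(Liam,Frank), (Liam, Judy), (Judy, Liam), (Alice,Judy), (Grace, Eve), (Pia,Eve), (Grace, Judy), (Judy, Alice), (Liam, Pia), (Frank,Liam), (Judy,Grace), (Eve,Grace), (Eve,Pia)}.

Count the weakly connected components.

1

From Alice: component {Alice, Eve, Frank, Grace, Judy, Liam, Pia}.
That's 1 component.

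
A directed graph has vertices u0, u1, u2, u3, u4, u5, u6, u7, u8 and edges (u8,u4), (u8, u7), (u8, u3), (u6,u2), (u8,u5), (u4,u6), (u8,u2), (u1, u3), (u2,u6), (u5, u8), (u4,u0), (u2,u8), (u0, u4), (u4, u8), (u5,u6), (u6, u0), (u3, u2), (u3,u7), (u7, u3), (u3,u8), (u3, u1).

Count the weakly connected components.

From u0: component {u0, u1, u2, u3, u4, u5, u6, u7, u8}.
That's 1 component.

1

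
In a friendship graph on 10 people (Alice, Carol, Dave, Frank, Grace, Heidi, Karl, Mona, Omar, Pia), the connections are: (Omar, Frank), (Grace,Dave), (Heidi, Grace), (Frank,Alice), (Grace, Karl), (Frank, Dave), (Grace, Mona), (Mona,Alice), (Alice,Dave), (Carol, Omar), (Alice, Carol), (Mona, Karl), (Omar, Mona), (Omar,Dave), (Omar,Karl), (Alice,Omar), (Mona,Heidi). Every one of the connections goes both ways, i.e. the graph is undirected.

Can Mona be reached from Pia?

No

Pia has no edges, so nothing is reachable from it.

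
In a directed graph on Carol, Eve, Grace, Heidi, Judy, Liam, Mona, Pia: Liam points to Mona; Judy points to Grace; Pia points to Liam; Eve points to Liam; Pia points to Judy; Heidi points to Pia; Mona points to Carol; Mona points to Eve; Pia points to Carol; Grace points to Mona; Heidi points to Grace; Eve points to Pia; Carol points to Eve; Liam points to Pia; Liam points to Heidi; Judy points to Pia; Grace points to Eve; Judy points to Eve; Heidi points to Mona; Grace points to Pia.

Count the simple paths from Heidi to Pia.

12

Heidi→Grace→Eve→Liam→Pia
Heidi→Grace→Eve→Pia
Heidi→Grace→Mona→Carol→Eve→Liam→Pia
Heidi→Grace→Mona→Carol→Eve→Pia
Heidi→Grace→Mona→Eve→Liam→Pia
Heidi→Grace→Mona→Eve→Pia
Heidi→Grace→Pia
Heidi→Mona→Carol→Eve→Liam→Pia
Heidi→Mona→Carol→Eve→Pia
Heidi→Mona→Eve→Liam→Pia
Heidi→Mona→Eve→Pia
Heidi→Pia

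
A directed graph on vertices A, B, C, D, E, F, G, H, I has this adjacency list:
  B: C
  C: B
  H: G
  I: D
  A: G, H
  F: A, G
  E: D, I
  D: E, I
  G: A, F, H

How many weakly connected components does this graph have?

3

From A: component {A, F, G, H}.
From B: component {B, C}.
From D: component {D, E, I}.
That's 3 components.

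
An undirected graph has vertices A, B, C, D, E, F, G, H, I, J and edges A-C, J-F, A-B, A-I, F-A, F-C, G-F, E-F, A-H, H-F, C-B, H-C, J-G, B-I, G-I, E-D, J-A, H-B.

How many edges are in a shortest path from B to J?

2

Distance 0: B.
Distance 1: A, C, H, I.
Distance 2: F, G, J — contains J.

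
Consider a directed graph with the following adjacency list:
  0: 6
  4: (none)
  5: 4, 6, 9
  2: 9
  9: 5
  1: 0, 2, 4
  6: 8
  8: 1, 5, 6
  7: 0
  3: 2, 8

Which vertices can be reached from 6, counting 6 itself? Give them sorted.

0, 1, 2, 4, 5, 6, 8, 9

Start at 6.
Its neighbours: 8.
Then their neighbours: 1, 5.
Then next layer: 0, 2, 4, 9.
Nothing further is reachable.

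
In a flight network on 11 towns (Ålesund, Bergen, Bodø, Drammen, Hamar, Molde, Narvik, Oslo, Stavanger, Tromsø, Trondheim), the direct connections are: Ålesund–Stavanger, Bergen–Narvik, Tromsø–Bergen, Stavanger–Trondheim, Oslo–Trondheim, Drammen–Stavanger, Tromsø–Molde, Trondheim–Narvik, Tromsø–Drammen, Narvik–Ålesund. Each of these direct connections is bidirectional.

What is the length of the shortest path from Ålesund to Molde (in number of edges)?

4

Distance 0: Ålesund.
Distance 1: Narvik, Stavanger.
Distance 2: Bergen, Drammen, Trondheim.
Distance 3: Oslo, Tromsø.
Distance 4: Molde — contains Molde.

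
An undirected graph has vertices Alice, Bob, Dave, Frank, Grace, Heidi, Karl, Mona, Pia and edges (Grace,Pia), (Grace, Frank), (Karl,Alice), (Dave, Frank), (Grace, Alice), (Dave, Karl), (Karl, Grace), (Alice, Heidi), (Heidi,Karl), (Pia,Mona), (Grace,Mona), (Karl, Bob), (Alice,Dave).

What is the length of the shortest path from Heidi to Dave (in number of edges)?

2

Distance 0: Heidi.
Distance 1: Alice, Karl.
Distance 2: Bob, Dave, Grace — contains Dave.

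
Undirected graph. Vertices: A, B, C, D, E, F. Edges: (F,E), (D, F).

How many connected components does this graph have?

From A: component {A}.
From B: component {B}.
From C: component {C}.
From D: component {D, E, F}.
That's 4 components.

4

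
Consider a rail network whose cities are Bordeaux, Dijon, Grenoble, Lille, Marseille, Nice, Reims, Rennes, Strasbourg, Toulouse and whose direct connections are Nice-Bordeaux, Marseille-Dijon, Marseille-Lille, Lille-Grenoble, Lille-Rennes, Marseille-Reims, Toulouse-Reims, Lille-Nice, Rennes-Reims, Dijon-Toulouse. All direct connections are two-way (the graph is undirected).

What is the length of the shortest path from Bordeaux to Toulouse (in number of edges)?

Distance 0: Bordeaux.
Distance 1: Nice.
Distance 2: Lille.
Distance 3: Grenoble, Marseille, Rennes.
Distance 4: Dijon, Reims.
Distance 5: Toulouse — contains Toulouse.

5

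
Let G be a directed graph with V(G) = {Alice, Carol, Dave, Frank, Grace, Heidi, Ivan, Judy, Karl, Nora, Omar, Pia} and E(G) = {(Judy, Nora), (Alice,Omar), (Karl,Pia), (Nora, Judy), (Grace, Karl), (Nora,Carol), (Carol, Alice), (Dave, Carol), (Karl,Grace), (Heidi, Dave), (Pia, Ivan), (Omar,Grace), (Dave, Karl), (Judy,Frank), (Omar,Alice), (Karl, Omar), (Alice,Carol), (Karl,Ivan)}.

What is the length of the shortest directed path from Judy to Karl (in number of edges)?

6

Distance 0: Judy.
Distance 1: Frank, Nora.
Distance 2: Carol.
Distance 3: Alice.
Distance 4: Omar.
Distance 5: Grace.
Distance 6: Karl — contains Karl.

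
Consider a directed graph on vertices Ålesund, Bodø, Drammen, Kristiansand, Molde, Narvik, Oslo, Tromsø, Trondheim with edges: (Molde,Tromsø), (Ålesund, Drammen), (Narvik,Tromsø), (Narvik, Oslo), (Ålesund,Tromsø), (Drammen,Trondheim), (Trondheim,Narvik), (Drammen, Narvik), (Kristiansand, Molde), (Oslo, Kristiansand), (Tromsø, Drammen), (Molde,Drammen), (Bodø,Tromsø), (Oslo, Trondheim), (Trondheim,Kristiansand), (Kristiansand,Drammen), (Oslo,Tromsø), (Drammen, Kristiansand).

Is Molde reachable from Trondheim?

Yes

Explore from Trondheim.
Distance 1: reach Kristiansand, Narvik.
Distance 2: reach Drammen, Molde, Oslo, Tromsø.
Found Molde.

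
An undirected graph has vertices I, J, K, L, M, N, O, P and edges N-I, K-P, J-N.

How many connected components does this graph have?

From I: component {I, J, N}.
From K: component {K, P}.
From L: component {L}.
From M: component {M}.
From O: component {O}.
That's 5 components.

5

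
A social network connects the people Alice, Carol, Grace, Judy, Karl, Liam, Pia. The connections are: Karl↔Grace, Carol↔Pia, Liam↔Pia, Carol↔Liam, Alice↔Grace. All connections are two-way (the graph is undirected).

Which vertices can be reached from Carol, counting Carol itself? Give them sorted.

Start at Carol.
Its neighbours: Liam, Pia.
Nothing further is reachable.

Carol, Liam, Pia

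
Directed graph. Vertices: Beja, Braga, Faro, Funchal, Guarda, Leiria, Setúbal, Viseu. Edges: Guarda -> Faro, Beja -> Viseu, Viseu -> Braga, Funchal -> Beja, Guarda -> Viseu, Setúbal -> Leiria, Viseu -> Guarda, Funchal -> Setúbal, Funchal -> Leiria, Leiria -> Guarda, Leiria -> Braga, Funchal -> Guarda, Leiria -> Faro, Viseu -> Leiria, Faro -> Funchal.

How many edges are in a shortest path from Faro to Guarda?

2

Distance 0: Faro.
Distance 1: Funchal.
Distance 2: Beja, Guarda, Leiria, Setúbal — contains Guarda.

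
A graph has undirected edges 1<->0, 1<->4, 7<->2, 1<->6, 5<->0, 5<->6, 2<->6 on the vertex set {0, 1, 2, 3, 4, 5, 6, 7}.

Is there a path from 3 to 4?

3 has no edges, so nothing is reachable from it.

No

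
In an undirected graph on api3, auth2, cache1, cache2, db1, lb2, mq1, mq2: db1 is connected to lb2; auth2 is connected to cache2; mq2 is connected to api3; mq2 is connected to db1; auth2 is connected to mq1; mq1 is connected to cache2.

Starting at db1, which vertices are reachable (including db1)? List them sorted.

api3, db1, lb2, mq2

Start at db1.
Its neighbours: lb2, mq2.
Then their neighbours: api3.
Nothing further is reachable.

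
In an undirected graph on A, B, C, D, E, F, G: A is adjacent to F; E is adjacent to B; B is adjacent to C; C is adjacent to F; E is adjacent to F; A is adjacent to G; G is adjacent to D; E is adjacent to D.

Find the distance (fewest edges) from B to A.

3

Distance 0: B.
Distance 1: C, E.
Distance 2: D, F.
Distance 3: A, G — contains A.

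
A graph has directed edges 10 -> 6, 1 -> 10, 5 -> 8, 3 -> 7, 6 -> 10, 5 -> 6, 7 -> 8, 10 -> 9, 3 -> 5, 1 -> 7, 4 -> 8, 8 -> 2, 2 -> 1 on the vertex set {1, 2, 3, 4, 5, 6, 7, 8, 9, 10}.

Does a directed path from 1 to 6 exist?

Yes

Explore from 1.
Distance 1: reach 7, 10.
Distance 2: reach 6, 8, 9.
Found 6.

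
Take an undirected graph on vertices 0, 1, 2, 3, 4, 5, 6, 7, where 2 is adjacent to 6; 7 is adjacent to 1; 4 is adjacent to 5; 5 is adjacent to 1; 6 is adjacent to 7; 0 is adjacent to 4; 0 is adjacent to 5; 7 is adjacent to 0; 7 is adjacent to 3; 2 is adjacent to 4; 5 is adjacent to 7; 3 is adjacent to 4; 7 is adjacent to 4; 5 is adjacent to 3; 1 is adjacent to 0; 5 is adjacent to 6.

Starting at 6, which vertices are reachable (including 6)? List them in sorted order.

Start at 6.
Its neighbours: 2, 5, 7.
Then their neighbours: 0, 1, 3, 4.
Every vertex is now reached.

0, 1, 2, 3, 4, 5, 6, 7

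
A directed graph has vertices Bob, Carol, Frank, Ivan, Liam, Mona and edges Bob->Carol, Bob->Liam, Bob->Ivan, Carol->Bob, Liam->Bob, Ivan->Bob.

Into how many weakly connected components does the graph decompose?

3

From Bob: component {Bob, Carol, Ivan, Liam}.
From Frank: component {Frank}.
From Mona: component {Mona}.
That's 3 components.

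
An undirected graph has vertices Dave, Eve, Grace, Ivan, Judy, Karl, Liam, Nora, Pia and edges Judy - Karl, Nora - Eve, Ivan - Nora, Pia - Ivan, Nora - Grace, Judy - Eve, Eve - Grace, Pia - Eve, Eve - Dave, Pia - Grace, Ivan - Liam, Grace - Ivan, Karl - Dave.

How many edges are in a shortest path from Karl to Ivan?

Distance 0: Karl.
Distance 1: Dave, Judy.
Distance 2: Eve.
Distance 3: Grace, Nora, Pia.
Distance 4: Ivan — contains Ivan.

4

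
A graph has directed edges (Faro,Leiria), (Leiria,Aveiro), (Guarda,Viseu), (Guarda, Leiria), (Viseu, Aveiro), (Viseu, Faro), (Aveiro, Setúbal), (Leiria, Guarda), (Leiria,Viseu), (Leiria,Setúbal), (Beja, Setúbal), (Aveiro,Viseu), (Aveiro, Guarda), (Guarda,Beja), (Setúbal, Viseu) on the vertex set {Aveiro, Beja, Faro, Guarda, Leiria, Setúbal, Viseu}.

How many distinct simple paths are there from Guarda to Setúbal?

7

Guarda→Beja→Setúbal
Guarda→Leiria→Aveiro→Setúbal
Guarda→Leiria→Setúbal
Guarda→Leiria→Viseu→Aveiro→Setúbal
Guarda→Viseu→Aveiro→Setúbal
Guarda→Viseu→Faro→Leiria→Aveiro→Setúbal
Guarda→Viseu→Faro→Leiria→Setúbal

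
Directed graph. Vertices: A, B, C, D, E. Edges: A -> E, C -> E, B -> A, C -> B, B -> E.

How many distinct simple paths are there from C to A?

1

C→B→A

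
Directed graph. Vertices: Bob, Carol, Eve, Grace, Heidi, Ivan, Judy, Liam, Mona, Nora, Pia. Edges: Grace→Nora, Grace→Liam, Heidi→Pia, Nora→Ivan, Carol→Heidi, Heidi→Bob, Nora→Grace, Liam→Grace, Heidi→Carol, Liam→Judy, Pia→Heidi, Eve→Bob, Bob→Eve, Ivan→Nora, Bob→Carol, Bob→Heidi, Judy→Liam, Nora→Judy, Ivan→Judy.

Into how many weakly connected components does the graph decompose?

3

From Bob: component {Bob, Carol, Eve, Heidi, Pia}.
From Grace: component {Grace, Ivan, Judy, Liam, Nora}.
From Mona: component {Mona}.
That's 3 components.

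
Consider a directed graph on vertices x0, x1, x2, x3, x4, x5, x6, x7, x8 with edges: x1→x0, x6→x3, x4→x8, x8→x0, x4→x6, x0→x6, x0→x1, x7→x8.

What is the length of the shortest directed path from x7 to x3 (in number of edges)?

4

Distance 0: x7.
Distance 1: x8.
Distance 2: x0.
Distance 3: x1, x6.
Distance 4: x3 — contains x3.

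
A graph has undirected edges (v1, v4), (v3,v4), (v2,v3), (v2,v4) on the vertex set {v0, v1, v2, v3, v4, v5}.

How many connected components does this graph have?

3

From v0: component {v0}.
From v1: component {v1, v2, v3, v4}.
From v5: component {v5}.
That's 3 components.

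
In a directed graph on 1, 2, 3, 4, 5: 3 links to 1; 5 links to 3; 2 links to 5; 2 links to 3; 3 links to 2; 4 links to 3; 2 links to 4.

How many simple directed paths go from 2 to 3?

2→3
2→4→3
2→5→3

3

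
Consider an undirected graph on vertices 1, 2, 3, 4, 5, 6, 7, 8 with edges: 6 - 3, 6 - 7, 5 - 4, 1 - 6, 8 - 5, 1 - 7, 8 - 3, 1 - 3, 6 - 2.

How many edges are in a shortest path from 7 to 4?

Distance 0: 7.
Distance 1: 1, 6.
Distance 2: 2, 3.
Distance 3: 8.
Distance 4: 5.
Distance 5: 4 — contains 4.

5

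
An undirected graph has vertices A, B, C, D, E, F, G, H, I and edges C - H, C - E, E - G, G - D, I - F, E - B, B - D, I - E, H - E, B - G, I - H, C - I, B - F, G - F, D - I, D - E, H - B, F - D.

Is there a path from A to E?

A has no edges, so nothing is reachable from it.

No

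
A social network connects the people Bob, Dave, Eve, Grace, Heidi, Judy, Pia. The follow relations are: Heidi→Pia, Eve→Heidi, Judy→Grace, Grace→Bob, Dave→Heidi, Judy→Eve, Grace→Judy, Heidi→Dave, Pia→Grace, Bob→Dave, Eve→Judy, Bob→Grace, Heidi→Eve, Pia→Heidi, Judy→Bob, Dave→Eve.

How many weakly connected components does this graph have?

From Bob: component {Bob, Dave, Eve, Grace, Heidi, Judy, Pia}.
That's 1 component.

1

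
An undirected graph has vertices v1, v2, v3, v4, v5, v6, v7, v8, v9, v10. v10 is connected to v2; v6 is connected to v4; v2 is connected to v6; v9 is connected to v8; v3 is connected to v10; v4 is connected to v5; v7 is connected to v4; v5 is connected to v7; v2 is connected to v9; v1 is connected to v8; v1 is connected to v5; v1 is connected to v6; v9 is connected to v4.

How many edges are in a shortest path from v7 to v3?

Distance 0: v7.
Distance 1: v4, v5.
Distance 2: v1, v6, v9.
Distance 3: v2, v8.
Distance 4: v10.
Distance 5: v3 — contains v3.

5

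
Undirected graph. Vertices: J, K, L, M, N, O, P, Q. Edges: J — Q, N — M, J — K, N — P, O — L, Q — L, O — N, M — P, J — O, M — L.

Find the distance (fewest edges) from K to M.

4

Distance 0: K.
Distance 1: J.
Distance 2: O, Q.
Distance 3: L, N.
Distance 4: M, P — contains M.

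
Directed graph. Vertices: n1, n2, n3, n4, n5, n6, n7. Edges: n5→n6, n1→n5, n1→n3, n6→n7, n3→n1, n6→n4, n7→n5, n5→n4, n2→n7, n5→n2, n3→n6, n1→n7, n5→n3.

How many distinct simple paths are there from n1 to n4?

n1→n3→n6→n4
n1→n3→n6→n7→n5→n4
n1→n5→n3→n6→n4
n1→n5→n4
n1→n5→n6→n4
n1→n7→n5→n3→n6→n4
n1→n7→n5→n4
n1→n7→n5→n6→n4

8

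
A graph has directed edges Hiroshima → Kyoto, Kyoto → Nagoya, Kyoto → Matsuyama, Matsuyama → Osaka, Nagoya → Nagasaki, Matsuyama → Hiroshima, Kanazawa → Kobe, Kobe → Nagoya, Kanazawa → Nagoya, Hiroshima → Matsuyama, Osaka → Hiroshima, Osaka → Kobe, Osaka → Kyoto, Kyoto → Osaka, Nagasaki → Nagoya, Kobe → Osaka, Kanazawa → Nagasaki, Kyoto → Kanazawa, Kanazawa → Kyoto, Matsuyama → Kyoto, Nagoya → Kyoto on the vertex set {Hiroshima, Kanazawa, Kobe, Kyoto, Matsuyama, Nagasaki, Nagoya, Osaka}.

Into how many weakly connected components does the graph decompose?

1

From Hiroshima: component {Hiroshima, Kanazawa, Kobe, Kyoto, Matsuyama, Nagasaki, Nagoya, Osaka}.
That's 1 component.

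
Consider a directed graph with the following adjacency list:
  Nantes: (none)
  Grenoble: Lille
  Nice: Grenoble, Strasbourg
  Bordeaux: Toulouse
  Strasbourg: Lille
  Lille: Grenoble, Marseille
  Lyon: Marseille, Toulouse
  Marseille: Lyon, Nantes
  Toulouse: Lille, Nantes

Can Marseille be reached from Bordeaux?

Explore from Bordeaux.
Distance 1: reach Toulouse.
Distance 2: reach Lille, Nantes.
Distance 3: reach Grenoble, Marseille.
Found Marseille.

Yes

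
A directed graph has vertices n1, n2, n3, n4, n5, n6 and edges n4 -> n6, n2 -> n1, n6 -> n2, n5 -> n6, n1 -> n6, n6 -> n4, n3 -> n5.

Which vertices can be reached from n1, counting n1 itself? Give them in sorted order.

n1, n2, n4, n6

Start at n1.
Its neighbours: n6.
Then their neighbours: n2, n4.
Nothing further is reachable.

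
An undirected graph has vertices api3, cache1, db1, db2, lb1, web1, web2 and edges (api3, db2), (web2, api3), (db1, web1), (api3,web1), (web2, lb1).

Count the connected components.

From api3: component {api3, db1, db2, lb1, web1, web2}.
From cache1: component {cache1}.
That's 2 components.

2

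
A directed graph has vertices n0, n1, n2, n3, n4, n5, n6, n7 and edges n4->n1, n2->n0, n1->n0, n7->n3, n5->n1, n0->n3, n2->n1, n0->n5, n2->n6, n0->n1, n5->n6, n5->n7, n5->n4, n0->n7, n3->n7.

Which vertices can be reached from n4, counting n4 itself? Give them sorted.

Start at n4.
Its neighbours: n1.
Then their neighbours: n0.
Then next layer: n3, n5, n7.
Then next layer: n6.
Nothing further is reachable.

n0, n1, n3, n4, n5, n6, n7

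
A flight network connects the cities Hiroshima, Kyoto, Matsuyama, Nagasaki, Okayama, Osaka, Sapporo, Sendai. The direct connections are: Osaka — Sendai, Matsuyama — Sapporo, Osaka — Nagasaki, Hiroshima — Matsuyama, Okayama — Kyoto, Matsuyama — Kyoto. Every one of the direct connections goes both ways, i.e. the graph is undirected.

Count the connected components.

2

From Hiroshima: component {Hiroshima, Kyoto, Matsuyama, Okayama, Sapporo}.
From Nagasaki: component {Nagasaki, Osaka, Sendai}.
That's 2 components.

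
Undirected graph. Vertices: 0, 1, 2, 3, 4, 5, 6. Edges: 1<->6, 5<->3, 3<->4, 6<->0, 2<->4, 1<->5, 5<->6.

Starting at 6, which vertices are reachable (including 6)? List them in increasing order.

Start at 6.
Its neighbours: 0, 1, 5.
Then their neighbours: 3.
Then next layer: 4.
Then next layer: 2.
Every vertex is now reached.

0, 1, 2, 3, 4, 5, 6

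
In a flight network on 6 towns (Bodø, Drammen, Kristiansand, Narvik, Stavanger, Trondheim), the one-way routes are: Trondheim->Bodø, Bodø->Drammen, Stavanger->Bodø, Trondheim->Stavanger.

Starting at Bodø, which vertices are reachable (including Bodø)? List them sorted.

Start at Bodø.
Its neighbours: Drammen.
Nothing further is reachable.

Bodø, Drammen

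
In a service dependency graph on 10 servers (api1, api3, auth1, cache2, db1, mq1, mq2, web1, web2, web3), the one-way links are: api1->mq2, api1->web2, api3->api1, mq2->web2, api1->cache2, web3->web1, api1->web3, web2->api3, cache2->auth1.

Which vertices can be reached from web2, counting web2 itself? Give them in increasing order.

api1, api3, auth1, cache2, mq2, web1, web2, web3

Start at web2.
Its neighbours: api3.
Then their neighbours: api1.
Then next layer: cache2, mq2, web3.
Then next layer: auth1, web1.
Nothing further is reachable.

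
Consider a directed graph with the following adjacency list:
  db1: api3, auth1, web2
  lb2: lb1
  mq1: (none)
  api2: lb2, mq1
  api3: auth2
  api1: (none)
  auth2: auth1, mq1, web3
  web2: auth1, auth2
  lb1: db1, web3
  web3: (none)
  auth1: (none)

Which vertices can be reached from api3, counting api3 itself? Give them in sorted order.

Start at api3.
Its neighbours: auth2.
Then their neighbours: auth1, mq1, web3.
Nothing further is reachable.

api3, auth1, auth2, mq1, web3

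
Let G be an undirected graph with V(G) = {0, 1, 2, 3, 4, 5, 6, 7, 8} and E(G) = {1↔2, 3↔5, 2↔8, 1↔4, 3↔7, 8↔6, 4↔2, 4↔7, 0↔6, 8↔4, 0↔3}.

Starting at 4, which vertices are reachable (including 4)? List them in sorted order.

Start at 4.
Its neighbours: 1, 2, 7, 8.
Then their neighbours: 3, 6.
Then next layer: 0, 5.
Every vertex is now reached.

0, 1, 2, 3, 4, 5, 6, 7, 8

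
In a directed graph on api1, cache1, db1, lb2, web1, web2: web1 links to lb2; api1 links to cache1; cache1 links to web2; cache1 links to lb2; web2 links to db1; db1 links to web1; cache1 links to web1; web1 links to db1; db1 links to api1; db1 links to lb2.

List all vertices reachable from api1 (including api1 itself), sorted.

api1, cache1, db1, lb2, web1, web2

Start at api1.
Its neighbours: cache1.
Then their neighbours: lb2, web1, web2.
Then next layer: db1.
Every vertex is now reached.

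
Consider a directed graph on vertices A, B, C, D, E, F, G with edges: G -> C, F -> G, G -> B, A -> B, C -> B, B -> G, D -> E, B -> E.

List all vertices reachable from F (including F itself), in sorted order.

Start at F.
Its neighbours: G.
Then their neighbours: B, C.
Then next layer: E.
Nothing further is reachable.

B, C, E, F, G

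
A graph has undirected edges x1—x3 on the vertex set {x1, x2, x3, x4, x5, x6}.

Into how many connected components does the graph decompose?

5

From x1: component {x1, x3}.
From x2: component {x2}.
From x4: component {x4}.
From x5: component {x5}.
From x6: component {x6}.
That's 5 components.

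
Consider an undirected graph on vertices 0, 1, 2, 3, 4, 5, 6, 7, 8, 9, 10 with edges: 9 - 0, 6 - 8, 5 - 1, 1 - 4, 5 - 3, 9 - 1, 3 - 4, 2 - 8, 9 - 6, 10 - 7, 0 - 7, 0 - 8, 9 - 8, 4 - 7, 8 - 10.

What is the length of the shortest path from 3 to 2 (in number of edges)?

5

Distance 0: 3.
Distance 1: 4, 5.
Distance 2: 1, 7.
Distance 3: 0, 9, 10.
Distance 4: 6, 8.
Distance 5: 2 — contains 2.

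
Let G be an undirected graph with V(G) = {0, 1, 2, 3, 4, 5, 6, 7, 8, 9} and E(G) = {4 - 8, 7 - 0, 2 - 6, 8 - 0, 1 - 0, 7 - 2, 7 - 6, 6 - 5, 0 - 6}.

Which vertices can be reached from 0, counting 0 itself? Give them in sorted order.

0, 1, 2, 4, 5, 6, 7, 8

Start at 0.
Its neighbours: 1, 6, 7, 8.
Then their neighbours: 2, 4, 5.
Nothing further is reachable.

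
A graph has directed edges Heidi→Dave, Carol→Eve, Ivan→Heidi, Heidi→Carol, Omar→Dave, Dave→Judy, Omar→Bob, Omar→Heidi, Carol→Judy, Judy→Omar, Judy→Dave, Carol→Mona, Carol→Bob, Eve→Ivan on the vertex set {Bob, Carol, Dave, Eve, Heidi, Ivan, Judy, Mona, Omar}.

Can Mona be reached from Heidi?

Explore from Heidi.
Distance 1: reach Carol, Dave.
Distance 2: reach Bob, Eve, Judy, Mona.
Found Mona.

Yes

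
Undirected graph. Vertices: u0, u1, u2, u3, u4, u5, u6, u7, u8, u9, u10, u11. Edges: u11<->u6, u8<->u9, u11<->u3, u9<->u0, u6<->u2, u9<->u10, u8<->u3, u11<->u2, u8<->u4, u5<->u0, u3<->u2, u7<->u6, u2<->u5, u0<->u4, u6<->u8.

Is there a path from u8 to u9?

Explore from u8.
Distance 1: reach u3, u4, u6, u9.
Found u9.

Yes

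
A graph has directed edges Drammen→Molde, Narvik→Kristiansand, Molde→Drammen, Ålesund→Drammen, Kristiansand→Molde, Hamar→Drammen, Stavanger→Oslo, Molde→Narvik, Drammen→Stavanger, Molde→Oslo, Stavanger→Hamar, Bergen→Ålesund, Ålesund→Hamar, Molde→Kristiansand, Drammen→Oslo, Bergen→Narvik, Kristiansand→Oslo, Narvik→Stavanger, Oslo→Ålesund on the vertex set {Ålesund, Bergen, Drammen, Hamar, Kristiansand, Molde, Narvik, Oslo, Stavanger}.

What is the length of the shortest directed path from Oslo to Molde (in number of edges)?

3

Distance 0: Oslo.
Distance 1: Ålesund.
Distance 2: Drammen, Hamar.
Distance 3: Molde, Stavanger — contains Molde.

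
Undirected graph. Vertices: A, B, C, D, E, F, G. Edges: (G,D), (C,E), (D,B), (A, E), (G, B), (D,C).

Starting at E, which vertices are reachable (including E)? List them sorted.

Start at E.
Its neighbours: A, C.
Then their neighbours: D.
Then next layer: B, G.
Nothing further is reachable.

A, B, C, D, E, G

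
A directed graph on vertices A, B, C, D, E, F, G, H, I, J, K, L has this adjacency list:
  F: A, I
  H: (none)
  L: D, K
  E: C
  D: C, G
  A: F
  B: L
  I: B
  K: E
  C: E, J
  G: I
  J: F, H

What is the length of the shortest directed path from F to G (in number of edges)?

Distance 0: F.
Distance 1: A, I.
Distance 2: B.
Distance 3: L.
Distance 4: D, K.
Distance 5: C, E, G — contains G.

5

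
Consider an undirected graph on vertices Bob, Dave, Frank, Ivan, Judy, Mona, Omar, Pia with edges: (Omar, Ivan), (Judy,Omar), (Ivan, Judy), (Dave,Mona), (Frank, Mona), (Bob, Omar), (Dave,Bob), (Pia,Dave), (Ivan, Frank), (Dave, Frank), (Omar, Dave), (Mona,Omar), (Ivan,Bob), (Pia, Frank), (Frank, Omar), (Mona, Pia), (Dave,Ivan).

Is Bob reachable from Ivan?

Yes

Explore from Ivan.
Distance 1: reach Bob, Dave, Frank, Judy, Omar.
Found Bob.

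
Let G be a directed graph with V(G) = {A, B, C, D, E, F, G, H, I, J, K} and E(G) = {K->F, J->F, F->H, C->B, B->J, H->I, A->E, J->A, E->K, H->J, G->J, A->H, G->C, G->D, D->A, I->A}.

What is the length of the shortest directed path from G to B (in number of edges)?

2

Distance 0: G.
Distance 1: C, D, J.
Distance 2: A, B, F — contains B.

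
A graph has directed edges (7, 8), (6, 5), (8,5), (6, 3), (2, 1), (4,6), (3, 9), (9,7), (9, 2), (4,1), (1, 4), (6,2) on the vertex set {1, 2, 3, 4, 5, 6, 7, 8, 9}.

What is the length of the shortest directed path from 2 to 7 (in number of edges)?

Distance 0: 2.
Distance 1: 1.
Distance 2: 4.
Distance 3: 6.
Distance 4: 3, 5.
Distance 5: 9.
Distance 6: 7 — contains 7.

6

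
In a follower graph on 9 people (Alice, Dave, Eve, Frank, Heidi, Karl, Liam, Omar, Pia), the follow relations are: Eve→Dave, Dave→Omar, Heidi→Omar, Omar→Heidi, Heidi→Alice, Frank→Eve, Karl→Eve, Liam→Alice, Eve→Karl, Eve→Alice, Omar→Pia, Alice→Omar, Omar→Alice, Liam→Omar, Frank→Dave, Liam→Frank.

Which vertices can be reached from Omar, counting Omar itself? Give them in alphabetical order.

Alice, Heidi, Omar, Pia

Start at Omar.
Its neighbours: Alice, Heidi, Pia.
Nothing further is reachable.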